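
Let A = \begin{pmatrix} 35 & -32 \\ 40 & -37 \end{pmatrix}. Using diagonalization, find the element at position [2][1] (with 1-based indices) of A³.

Characteristic polynomial: t^2 + 2t - 15 = (t - 3)(t + 5), so the eigenvalues are -5, 3.
t=3: eigenvector (-1, -1).
t=-5: eigenvector (4, 5).
P = [[-1, 4], [-1, 5]], D = diag(3, -5), P⁻¹ = [[-5, 4], [-1, 1]].
A³ = P·diag(27, -125)·P⁻¹ = [[635, -608], [760, -733]].
The requested entry is 760.

760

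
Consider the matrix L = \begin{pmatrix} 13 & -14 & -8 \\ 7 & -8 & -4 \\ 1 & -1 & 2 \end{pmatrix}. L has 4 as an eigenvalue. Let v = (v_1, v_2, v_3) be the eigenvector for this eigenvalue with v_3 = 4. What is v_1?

L − 4I = [[9, -14, -8], [7, -12, -4], [1, -1, -2]].
Solving (L − 4I)v = 0 gives the eigenspace spanned by (16, 8, 4).
With v_3 = 4, v = (16, 8, 4), so v_1 = 16.

16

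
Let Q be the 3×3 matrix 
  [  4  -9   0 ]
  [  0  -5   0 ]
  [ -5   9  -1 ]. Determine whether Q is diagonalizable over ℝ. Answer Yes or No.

Yes

Characteristic polynomial: p(t) = t^3 + 2t^2 - 19t - 20 = (t - 4)(t + 1)(t + 5).
All 3 eigenvalues are distinct, so Q is diagonalizable.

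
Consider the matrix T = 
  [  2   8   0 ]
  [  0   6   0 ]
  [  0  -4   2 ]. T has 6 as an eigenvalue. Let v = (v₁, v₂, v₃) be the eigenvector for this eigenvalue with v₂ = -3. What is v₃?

3

T − 6I = [[-4, 8, 0], [0, 0, 0], [0, -4, -4]].
Solving (T − 6I)v = 0 gives the eigenspace spanned by (-6, -3, 3).
With v₂ = -3, v = (-6, -3, 3), so v₃ = 3.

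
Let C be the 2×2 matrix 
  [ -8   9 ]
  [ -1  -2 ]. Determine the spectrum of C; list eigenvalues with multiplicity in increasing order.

Characteristic polynomial: p(λ) = λ^2 + 10λ + 25 = (λ + 5)^2.
Roots (with multiplicity): -5, -5.

-5, -5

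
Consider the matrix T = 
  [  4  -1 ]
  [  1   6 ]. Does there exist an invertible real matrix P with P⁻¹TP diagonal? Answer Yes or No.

No

Characteristic polynomial: p(λ) = λ^2 - 10λ + 25 = (λ - 5)^2.
λ = 5 has algebraic multiplicity 2; rank(T − 5I) = 1, so geometric multiplicity = 1.
Geometric multiplicity < algebraic multiplicity, so T is not diagonalizable.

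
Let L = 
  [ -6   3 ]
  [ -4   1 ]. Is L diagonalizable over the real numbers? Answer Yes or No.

Characteristic polynomial: p(r) = r^2 + 5r + 6 = (r + 2)(r + 3).
All 2 eigenvalues are distinct, so L is diagonalizable.

Yes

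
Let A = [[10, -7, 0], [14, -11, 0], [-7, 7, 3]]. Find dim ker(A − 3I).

2

A − 3I = [[7, -7, 0], [14, -14, 0], [-7, 7, 0]].
This matrix has rank 1, so its null space has dimension 3 − 1 = 2.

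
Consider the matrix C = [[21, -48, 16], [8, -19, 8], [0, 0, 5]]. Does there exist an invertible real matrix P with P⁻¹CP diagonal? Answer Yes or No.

Characteristic polynomial: p(s) = s^3 - 7s^2 - 5s + 75 = (s - 5)^2(s + 3).
s = 5 has algebraic multiplicity 2; rank(C − 5I) = 1, so geometric multiplicity = 2.
Every eigenvalue has geometric = algebraic multiplicity, so C is diagonalizable.

Yes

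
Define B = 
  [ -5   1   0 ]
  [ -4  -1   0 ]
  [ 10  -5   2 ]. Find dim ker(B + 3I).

B + 3I = [[-2, 1, 0], [-4, 2, 0], [10, -5, 5]].
This matrix has rank 2, so its null space has dimension 3 − 2 = 1.

1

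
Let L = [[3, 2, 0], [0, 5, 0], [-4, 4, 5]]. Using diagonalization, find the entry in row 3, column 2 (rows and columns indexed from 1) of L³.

196

Characteristic polynomial: λ^3 - 13λ^2 + 55λ - 75 = (λ - 5)^2(λ - 3), so the eigenvalues are 3, 5, 5.
λ=3: eigenvector (1, 0, 2).
λ=5: eigenvector (1, 1, 0).
λ=5: eigenvector (0, 0, 1).
P = [[1, 1, 0], [0, 1, 0], [2, 0, 1]], D = diag(3, 5, 5), P⁻¹ = [[1, -1, 0], [0, 1, 0], [-2, 2, 1]].
L³ = P·diag(27, 125, 125)·P⁻¹ = [[27, 98, 0], [0, 125, 0], [-196, 196, 125]].
The requested entry is 196.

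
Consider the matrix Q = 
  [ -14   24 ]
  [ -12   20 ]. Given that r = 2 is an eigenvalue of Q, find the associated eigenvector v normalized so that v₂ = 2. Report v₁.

3

Q − 2I = [[-16, 24], [-12, 18]].
Solving (Q − 2I)v = 0 gives the eigenspace spanned by (3, 2).
With v₂ = 2, v = (3, 2), so v₁ = 3.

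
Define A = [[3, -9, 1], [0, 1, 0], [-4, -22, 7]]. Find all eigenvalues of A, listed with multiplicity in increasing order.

Characteristic polynomial: p(λ) = λ^3 - 11λ^2 + 35λ - 25 = (λ - 5)^2(λ - 1).
Roots (with multiplicity): 1, 5, 5.

1, 5, 5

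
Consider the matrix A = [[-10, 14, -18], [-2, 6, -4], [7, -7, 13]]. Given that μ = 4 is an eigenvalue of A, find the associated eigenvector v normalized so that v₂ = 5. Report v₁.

5

A − 4I = [[-14, 14, -18], [-2, 2, -4], [7, -7, 9]].
Solving (A − 4I)v = 0 gives the eigenspace spanned by (5, 5, 0).
With v₂ = 5, v = (5, 5, 0), so v₁ = 5.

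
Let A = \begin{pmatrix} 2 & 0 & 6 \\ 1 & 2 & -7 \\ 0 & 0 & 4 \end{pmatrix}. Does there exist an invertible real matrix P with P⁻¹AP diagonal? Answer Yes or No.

Characteristic polynomial: p(μ) = μ^3 - 8μ^2 + 20μ - 16 = (μ - 4)(μ - 2)^2.
μ = 2 has algebraic multiplicity 2; rank(A − 2I) = 2, so geometric multiplicity = 1.
Geometric multiplicity < algebraic multiplicity, so A is not diagonalizable.

No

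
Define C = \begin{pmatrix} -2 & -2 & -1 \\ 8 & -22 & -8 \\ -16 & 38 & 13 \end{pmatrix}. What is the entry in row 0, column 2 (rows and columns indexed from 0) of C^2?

Characteristic polynomial: r^3 + 11r^2 + 36r + 36 = (r + 2)(r + 3)(r + 6), so the eigenvalues are -6, -3, -2.
r=-3: eigenvector (1, 0, 1).
r=-6: eigenvector (0, 1, -2).
r=-2: eigenvector (-1, -2, 4).
P = [[1, 0, -1], [0, 1, -2], [1, -2, 4]], D = diag(-3, -6, -2), P⁻¹ = [[0, 2, 1], [-2, 5, 2], [-1, 2, 1]].
C² = P·diag(9, 36, 4)·P⁻¹ = [[4, 10, 5], [-64, 164, 64], [128, -310, -119]].
The requested entry is 5.

5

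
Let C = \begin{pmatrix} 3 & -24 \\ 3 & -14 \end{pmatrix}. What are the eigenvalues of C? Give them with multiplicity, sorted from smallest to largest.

-6, -5

Characteristic polynomial: p(s) = s^2 + 11s + 30 = (s + 5)(s + 6).
Roots (with multiplicity): -6, -5.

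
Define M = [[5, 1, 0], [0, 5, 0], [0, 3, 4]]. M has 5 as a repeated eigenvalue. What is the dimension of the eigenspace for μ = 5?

1

M − 5I = [[0, 1, 0], [0, 0, 0], [0, 3, -1]].
This matrix has rank 2, so its null space has dimension 3 − 2 = 1.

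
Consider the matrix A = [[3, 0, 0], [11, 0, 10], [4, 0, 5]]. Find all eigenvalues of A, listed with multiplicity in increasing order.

0, 3, 5

Characteristic polynomial: p(s) = s^3 - 8s^2 + 15s = s(s - 5)(s - 3).
Roots (with multiplicity): 0, 3, 5.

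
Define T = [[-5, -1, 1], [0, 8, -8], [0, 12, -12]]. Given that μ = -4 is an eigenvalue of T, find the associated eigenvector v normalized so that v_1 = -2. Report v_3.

T + 4I = [[-1, -1, 1], [0, 12, -8], [0, 12, -8]].
Solving (T + 4I)v = 0 gives the eigenspace spanned by (-2, -4, -6).
With v_1 = -2, v = (-2, -4, -6), so v_3 = -6.

-6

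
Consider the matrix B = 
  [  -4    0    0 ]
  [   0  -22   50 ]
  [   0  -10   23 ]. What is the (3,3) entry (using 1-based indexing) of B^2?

Characteristic polynomial: s^3 + 3s^2 - 10s - 24 = (s - 3)(s + 2)(s + 4), so the eigenvalues are -4, -2, 3.
s=-2: eigenvector (0, 5, 2).
s=-4: eigenvector (1, 0, 0).
s=3: eigenvector (0, 2, 1).
P = [[0, 1, 0], [5, 0, 2], [2, 0, 1]], D = diag(-2, -4, 3), P⁻¹ = [[0, 1, -2], [1, 0, 0], [0, -2, 5]].
B² = P·diag(4, 16, 9)·P⁻¹ = [[16, 0, 0], [0, -16, 50], [0, -10, 29]].
The requested entry is 29.

29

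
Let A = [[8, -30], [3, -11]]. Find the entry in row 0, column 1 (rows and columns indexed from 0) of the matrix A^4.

450

Characteristic polynomial: r^2 + 3r + 2 = (r + 1)(r + 2), so the eigenvalues are -2, -1.
r=-1: eigenvector (10, 3).
r=-2: eigenvector (3, 1).
P = [[10, 3], [3, 1]], D = diag(-1, -2), P⁻¹ = [[1, -3], [-3, 10]].
A⁴ = P·diag(1, 16)·P⁻¹ = [[-134, 450], [-45, 151]].
The requested entry is 450.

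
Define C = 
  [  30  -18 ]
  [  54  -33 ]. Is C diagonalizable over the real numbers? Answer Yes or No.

Characteristic polynomial: p(s) = s^2 + 3s - 18 = (s - 3)(s + 6).
All 2 eigenvalues are distinct, so C is diagonalizable.

Yes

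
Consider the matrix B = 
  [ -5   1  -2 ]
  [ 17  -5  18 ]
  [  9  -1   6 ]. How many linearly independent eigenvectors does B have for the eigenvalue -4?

1

B + 4I = [[-1, 1, -2], [17, -1, 18], [9, -1, 10]].
This matrix has rank 2, so its null space has dimension 3 − 2 = 1.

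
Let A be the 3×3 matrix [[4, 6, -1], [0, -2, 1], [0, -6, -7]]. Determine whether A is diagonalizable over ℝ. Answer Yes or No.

Characteristic polynomial: p(r) = r^3 + 5r^2 - 16r - 80 = (r - 4)(r + 4)(r + 5).
All 3 eigenvalues are distinct, so A is diagonalizable.

Yes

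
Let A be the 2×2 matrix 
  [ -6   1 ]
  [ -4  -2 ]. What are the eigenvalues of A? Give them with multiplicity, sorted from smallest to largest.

-4, -4

Characteristic polynomial: p(t) = t^2 + 8t + 16 = (t + 4)^2.
Roots (with multiplicity): -4, -4.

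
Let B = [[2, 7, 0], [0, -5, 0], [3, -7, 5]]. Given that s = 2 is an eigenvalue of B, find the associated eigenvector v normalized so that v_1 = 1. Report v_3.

B − 2I = [[0, 7, 0], [0, -7, 0], [3, -7, 3]].
Solving (B − 2I)v = 0 gives the eigenspace spanned by (1, 0, -1).
With v_1 = 1, v = (1, 0, -1), so v_3 = -1.

-1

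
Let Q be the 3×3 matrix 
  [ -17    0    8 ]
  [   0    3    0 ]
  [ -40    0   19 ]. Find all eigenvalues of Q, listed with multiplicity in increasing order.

-1, 3, 3

Characteristic polynomial: p(s) = s^3 - 5s^2 + 3s + 9 = (s - 3)^2(s + 1).
Roots (with multiplicity): -1, 3, 3.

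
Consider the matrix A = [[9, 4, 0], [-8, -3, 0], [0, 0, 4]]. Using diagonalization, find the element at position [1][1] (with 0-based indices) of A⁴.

Characteristic polynomial: r^3 - 10r^2 + 29r - 20 = (r - 5)(r - 4)(r - 1), so the eigenvalues are 1, 4, 5.
r=5: eigenvector (1, -1, 0).
r=1: eigenvector (-1, 2, 0).
r=4: eigenvector (0, 0, 1).
P = [[1, -1, 0], [-1, 2, 0], [0, 0, 1]], D = diag(5, 1, 4), P⁻¹ = [[2, 1, 0], [1, 1, 0], [0, 0, 1]].
A⁴ = P·diag(625, 1, 256)·P⁻¹ = [[1249, 624, 0], [-1248, -623, 0], [0, 0, 256]].
The requested entry is -623.

-623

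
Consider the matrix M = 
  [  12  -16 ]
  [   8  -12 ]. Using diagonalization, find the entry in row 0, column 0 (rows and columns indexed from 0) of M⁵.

3072

Characteristic polynomial: r^2 - 16 = (r - 4)(r + 4), so the eigenvalues are -4, 4.
r=-4: eigenvector (1, 1).
r=4: eigenvector (-2, -1).
P = [[1, -2], [1, -1]], D = diag(-4, 4), P⁻¹ = [[-1, 2], [-1, 1]].
M⁵ = P·diag(-1024, 1024)·P⁻¹ = [[3072, -4096], [2048, -3072]].
The requested entry is 3072.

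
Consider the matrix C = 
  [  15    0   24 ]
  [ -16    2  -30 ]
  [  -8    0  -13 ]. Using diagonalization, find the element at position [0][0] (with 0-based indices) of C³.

Characteristic polynomial: s^3 - 4s^2 + s + 6 = (s - 3)(s - 2)(s + 1), so the eigenvalues are -1, 2, 3.
s=3: eigenvector (-2, 2, 1).
s=2: eigenvector (0, 1, 0).
s=-1: eigenvector (-3, 4, 2).
P = [[-2, 0, -3], [2, 1, 4], [1, 0, 2]], D = diag(3, 2, -1), P⁻¹ = [[-2, 0, -3], [0, 1, -2], [1, 0, 2]].
C³ = P·diag(27, 8, -1)·P⁻¹ = [[111, 0, 168], [-112, 8, -186], [-56, 0, -85]].
The requested entry is 111.

111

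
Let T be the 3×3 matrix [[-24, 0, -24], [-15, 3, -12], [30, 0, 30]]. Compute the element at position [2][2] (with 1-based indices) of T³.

Characteristic polynomial: λ^3 - 9λ^2 + 18λ = λ(λ - 6)(λ - 3), so the eigenvalues are 0, 3, 6.
λ=3: eigenvector (0, 1, 0).
λ=0: eigenvector (1, 1, -1).
λ=6: eigenvector (-4, 0, 5).
P = [[0, 1, -4], [1, 1, 0], [0, -1, 5]], D = diag(3, 0, 6), P⁻¹ = [[-5, 1, -4], [5, 0, 4], [1, 0, 1]].
T³ = P·diag(27, 0, 216)·P⁻¹ = [[-864, 0, -864], [-135, 27, -108], [1080, 0, 1080]].
The requested entry is 27.

27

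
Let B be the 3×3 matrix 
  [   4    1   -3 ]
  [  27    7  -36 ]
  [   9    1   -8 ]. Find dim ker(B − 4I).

B − 4I = [[0, 1, -3], [27, 3, -36], [9, 1, -12]].
This matrix has rank 2, so its null space has dimension 3 − 2 = 1.

1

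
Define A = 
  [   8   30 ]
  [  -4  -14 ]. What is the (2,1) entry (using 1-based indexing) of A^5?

Characteristic polynomial: λ^2 + 6λ + 8 = (λ + 2)(λ + 4), so the eigenvalues are -4, -2.
λ=-2: eigenvector (-3, 1).
λ=-4: eigenvector (-5, 2).
P = [[-3, -5], [1, 2]], D = diag(-2, -4), P⁻¹ = [[-2, -5], [1, 3]].
A⁵ = P·diag(-32, -1024)·P⁻¹ = [[4928, 14880], [-1984, -5984]].
The requested entry is -1984.

-1984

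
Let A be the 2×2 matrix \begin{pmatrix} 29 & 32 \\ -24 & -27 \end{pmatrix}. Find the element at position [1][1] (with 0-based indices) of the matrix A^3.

Characteristic polynomial: t^2 - 2t - 15 = (t - 5)(t + 3), so the eigenvalues are -3, 5.
t=5: eigenvector (4, -3).
t=-3: eigenvector (1, -1).
P = [[4, 1], [-3, -1]], D = diag(5, -3), P⁻¹ = [[1, 1], [-3, -4]].
A³ = P·diag(125, -27)·P⁻¹ = [[581, 608], [-456, -483]].
The requested entry is -483.

-483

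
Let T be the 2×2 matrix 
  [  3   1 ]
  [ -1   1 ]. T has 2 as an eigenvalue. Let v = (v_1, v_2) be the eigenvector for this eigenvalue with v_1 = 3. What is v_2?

T − 2I = [[1, 1], [-1, -1]].
Solving (T − 2I)v = 0 gives the eigenspace spanned by (3, -3).
With v_1 = 3, v = (3, -3), so v_2 = -3.

-3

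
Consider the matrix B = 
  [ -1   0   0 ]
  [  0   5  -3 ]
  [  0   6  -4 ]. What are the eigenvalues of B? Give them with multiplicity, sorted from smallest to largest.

Characteristic polynomial: p(r) = r^3 - 3r - 2 = (r - 2)(r + 1)^2.
Roots (with multiplicity): -1, -1, 2.

-1, -1, 2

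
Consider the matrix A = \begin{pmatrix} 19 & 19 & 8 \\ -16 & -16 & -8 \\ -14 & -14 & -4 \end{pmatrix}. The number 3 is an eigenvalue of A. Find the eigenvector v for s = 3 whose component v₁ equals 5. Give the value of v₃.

-10

A − 3I = [[16, 19, 8], [-16, -19, -8], [-14, -14, -7]].
Solving (A − 3I)v = 0 gives the eigenspace spanned by (5, 0, -10).
With v₁ = 5, v = (5, 0, -10), so v₃ = -10.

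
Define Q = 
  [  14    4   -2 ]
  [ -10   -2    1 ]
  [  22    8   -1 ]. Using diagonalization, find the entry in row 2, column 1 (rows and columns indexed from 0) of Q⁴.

Characteristic polynomial: μ^3 - 11μ^2 + 36μ - 36 = (μ - 6)(μ - 3)(μ - 2), so the eigenvalues are 2, 3, 6.
μ=2: eigenvector (1, -2, 2).
μ=6: eigenvector (1, -1, 2).
μ=3: eigenvector (2, -3, 5).
P = [[1, 1, 2], [-2, -1, -3], [2, 2, 5]], D = diag(2, 6, 3), P⁻¹ = [[1, -1, -1], [4, 1, -1], [-2, 0, 1]].
Q⁴ = P·diag(16, 1296, 81)·P⁻¹ = [[4876, 1280, -1150], [-4730, -1264, 1085], [9590, 2560, -2219]].
The requested entry is 2560.

2560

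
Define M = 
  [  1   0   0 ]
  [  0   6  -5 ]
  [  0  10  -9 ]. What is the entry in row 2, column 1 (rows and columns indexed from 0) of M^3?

Characteristic polynomial: t^3 + 2t^2 - 7t + 4 = (t - 1)^2(t + 4), so the eigenvalues are -4, 1, 1.
t=1: eigenvector (1, 0, 0).
t=-4: eigenvector (0, 1, 2).
t=1: eigenvector (1, -1, -1).
P = [[1, 0, 1], [0, 1, -1], [0, 2, -1]], D = diag(1, -4, 1), P⁻¹ = [[1, 2, -1], [0, -1, 1], [0, -2, 1]].
M³ = P·diag(1, -64, 1)·P⁻¹ = [[1, 0, 0], [0, 66, -65], [0, 130, -129]].
The requested entry is 130.

130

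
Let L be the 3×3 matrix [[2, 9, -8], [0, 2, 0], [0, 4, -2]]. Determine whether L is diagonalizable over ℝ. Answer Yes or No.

Characteristic polynomial: p(t) = t^3 - 2t^2 - 4t + 8 = (t - 2)^2(t + 2).
t = 2 has algebraic multiplicity 2; rank(L − 2I) = 2, so geometric multiplicity = 1.
Geometric multiplicity < algebraic multiplicity, so L is not diagonalizable.

No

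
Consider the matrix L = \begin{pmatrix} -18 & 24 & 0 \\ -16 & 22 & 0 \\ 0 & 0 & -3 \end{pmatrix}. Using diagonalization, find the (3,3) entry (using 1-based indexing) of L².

9

Characteristic polynomial: t^3 - t^2 - 24t - 36 = (t - 6)(t + 2)(t + 3), so the eigenvalues are -3, -2, 6.
t=-2: eigenvector (3, 2, 0).
t=6: eigenvector (1, 1, 0).
t=-3: eigenvector (0, 0, 1).
P = [[3, 1, 0], [2, 1, 0], [0, 0, 1]], D = diag(-2, 6, -3), P⁻¹ = [[1, -1, 0], [-2, 3, 0], [0, 0, 1]].
L² = P·diag(4, 36, 9)·P⁻¹ = [[-60, 96, 0], [-64, 100, 0], [0, 0, 9]].
The requested entry is 9.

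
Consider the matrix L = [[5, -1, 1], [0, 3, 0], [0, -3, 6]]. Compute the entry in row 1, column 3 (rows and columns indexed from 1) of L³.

91

Characteristic polynomial: s^3 - 14s^2 + 63s - 90 = (s - 6)(s - 5)(s - 3), so the eigenvalues are 3, 5, 6.
s=5: eigenvector (1, 0, 0).
s=3: eigenvector (0, 1, 1).
s=6: eigenvector (1, 0, 1).
P = [[1, 0, 1], [0, 1, 0], [0, 1, 1]], D = diag(5, 3, 6), P⁻¹ = [[1, 1, -1], [0, 1, 0], [0, -1, 1]].
L³ = P·diag(125, 27, 216)·P⁻¹ = [[125, -91, 91], [0, 27, 0], [0, -189, 216]].
The requested entry is 91.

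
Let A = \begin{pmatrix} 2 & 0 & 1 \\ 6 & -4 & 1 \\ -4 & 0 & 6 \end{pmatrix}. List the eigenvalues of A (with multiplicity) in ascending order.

-4, 4, 4

Characteristic polynomial: p(s) = s^3 - 4s^2 - 16s + 64 = (s - 4)^2(s + 4).
Roots (with multiplicity): -4, 4, 4.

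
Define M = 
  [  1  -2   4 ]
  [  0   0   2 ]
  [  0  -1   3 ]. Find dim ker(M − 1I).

2

M − 1I = [[0, -2, 4], [0, -1, 2], [0, -1, 2]].
This matrix has rank 1, so its null space has dimension 3 − 1 = 2.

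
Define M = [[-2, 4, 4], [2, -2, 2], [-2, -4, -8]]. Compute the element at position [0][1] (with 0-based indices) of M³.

Characteristic polynomial: λ^3 + 12λ^2 + 44λ + 48 = (λ + 2)(λ + 4)(λ + 6), so the eigenvalues are -6, -4, -2.
λ=-6: eigenvector (1, 0, -1).
λ=-4: eigenvector (0, -1, 1).
λ=-2: eigenvector (1, 1, -1).
P = [[1, 0, 1], [0, -1, 1], [-1, 1, -1]], D = diag(-6, -4, -2), P⁻¹ = [[0, -1, -1], [1, 0, 1], [1, 1, 1]].
M³ = P·diag(-216, -64, -8)·P⁻¹ = [[-8, 208, 208], [56, -8, 56], [-56, -208, -272]].
The requested entry is 208.

208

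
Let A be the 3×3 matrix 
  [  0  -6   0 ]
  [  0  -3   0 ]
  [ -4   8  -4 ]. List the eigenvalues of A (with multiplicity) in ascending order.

Characteristic polynomial: p(λ) = λ^3 + 7λ^2 + 12λ = λ(λ + 3)(λ + 4).
Roots (with multiplicity): -4, -3, 0.

-4, -3, 0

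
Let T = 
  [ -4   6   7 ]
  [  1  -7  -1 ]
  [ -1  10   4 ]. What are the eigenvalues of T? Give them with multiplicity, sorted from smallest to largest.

Characteristic polynomial: p(r) = r^3 + 7r^2 - 5r - 75 = (r - 3)(r + 5)^2.
Roots (with multiplicity): -5, -5, 3.

-5, -5, 3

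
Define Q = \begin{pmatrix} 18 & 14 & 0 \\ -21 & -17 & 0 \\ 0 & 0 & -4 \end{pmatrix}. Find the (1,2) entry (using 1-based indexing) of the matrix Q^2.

14

Characteristic polynomial: r^3 + 3r^2 - 16r - 48 = (r - 4)(r + 3)(r + 4), so the eigenvalues are -4, -3, 4.
r=4: eigenvector (1, -1, 0).
r=-3: eigenvector (-2, 3, 0).
r=-4: eigenvector (0, 0, 1).
P = [[1, -2, 0], [-1, 3, 0], [0, 0, 1]], D = diag(4, -3, -4), P⁻¹ = [[3, 2, 0], [1, 1, 0], [0, 0, 1]].
Q² = P·diag(16, 9, 16)·P⁻¹ = [[30, 14, 0], [-21, -5, 0], [0, 0, 16]].
The requested entry is 14.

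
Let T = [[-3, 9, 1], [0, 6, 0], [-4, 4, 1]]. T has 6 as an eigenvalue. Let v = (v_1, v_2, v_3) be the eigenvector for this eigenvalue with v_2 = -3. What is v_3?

0

T − 6I = [[-9, 9, 1], [0, 0, 0], [-4, 4, -5]].
Solving (T − 6I)v = 0 gives the eigenspace spanned by (-3, -3, 0).
With v_2 = -3, v = (-3, -3, 0), so v_3 = 0.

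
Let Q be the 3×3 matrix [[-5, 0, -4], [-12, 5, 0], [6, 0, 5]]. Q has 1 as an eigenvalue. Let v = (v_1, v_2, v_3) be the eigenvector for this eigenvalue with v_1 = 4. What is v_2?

Q − 1I = [[-6, 0, -4], [-12, 4, 0], [6, 0, 4]].
Solving (Q − 1I)v = 0 gives the eigenspace spanned by (4, 12, -6).
With v_1 = 4, v = (4, 12, -6), so v_2 = 12.

12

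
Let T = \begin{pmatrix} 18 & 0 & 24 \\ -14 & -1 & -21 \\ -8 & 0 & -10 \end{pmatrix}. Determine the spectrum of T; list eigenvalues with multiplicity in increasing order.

Characteristic polynomial: p(s) = s^3 - 7s^2 + 4s + 12 = (s - 6)(s - 2)(s + 1).
Roots (with multiplicity): -1, 2, 6.

-1, 2, 6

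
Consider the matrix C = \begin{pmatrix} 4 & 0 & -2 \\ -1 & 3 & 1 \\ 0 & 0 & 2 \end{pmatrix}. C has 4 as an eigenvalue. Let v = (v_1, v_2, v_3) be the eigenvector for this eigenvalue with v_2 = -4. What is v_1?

C − 4I = [[0, 0, -2], [-1, -1, 1], [0, 0, -2]].
Solving (C − 4I)v = 0 gives the eigenspace spanned by (4, -4, 0).
With v_2 = -4, v = (4, -4, 0), so v_1 = 4.

4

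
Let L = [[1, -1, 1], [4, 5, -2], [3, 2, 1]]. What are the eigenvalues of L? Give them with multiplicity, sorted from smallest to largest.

Characteristic polynomial: p(λ) = λ^3 - 7λ^2 + 16λ - 12 = (λ - 3)(λ - 2)^2.
Roots (with multiplicity): 2, 2, 3.

2, 2, 3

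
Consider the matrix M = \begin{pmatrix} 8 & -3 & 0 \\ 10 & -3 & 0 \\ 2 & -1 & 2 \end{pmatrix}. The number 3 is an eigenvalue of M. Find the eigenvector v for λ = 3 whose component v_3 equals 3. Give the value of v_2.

M − 3I = [[5, -3, 0], [10, -6, 0], [2, -1, -1]].
Solving (M − 3I)v = 0 gives the eigenspace spanned by (9, 15, 3).
With v_3 = 3, v = (9, 15, 3), so v_2 = 15.

15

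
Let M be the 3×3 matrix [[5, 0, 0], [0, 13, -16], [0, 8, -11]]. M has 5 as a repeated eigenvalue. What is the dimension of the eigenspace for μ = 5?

M − 5I = [[0, 0, 0], [0, 8, -16], [0, 8, -16]].
This matrix has rank 1, so its null space has dimension 3 − 1 = 2.

2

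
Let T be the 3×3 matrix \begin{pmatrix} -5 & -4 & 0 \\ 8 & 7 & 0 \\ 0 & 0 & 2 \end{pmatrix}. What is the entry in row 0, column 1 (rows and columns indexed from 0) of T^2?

-8

Characteristic polynomial: μ^3 - 4μ^2 + μ + 6 = (μ - 3)(μ - 2)(μ + 1), so the eigenvalues are -1, 2, 3.
μ=3: eigenvector (-1, 2, 0).
μ=-1: eigenvector (-1, 1, 0).
μ=2: eigenvector (0, 0, 1).
P = [[-1, -1, 0], [2, 1, 0], [0, 0, 1]], D = diag(3, -1, 2), P⁻¹ = [[1, 1, 0], [-2, -1, 0], [0, 0, 1]].
T² = P·diag(9, 1, 4)·P⁻¹ = [[-7, -8, 0], [16, 17, 0], [0, 0, 4]].
The requested entry is -8.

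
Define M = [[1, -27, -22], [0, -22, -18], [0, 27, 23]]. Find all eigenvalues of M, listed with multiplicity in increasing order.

-4, 1, 5

Characteristic polynomial: p(λ) = λ^3 - 2λ^2 - 19λ + 20 = (λ - 5)(λ - 1)(λ + 4).
Roots (with multiplicity): -4, 1, 5.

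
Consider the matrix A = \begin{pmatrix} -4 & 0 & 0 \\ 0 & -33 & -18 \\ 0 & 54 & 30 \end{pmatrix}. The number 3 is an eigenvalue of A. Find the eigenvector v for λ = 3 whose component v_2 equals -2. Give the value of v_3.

A − 3I = [[-7, 0, 0], [0, -36, -18], [0, 54, 27]].
Solving (A − 3I)v = 0 gives the eigenspace spanned by (0, -2, 4).
With v_2 = -2, v = (0, -2, 4), so v_3 = 4.

4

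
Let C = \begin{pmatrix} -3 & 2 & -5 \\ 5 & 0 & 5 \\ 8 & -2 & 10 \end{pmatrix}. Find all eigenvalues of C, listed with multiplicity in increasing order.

Characteristic polynomial: p(r) = r^3 - 7r^2 + 10r = r(r - 5)(r - 2).
Roots (with multiplicity): 0, 2, 5.

0, 2, 5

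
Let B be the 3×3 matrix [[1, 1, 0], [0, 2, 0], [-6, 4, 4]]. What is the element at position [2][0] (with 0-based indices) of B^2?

Characteristic polynomial: r^3 - 7r^2 + 14r - 8 = (r - 4)(r - 2)(r - 1), so the eigenvalues are 1, 2, 4.
r=1: eigenvector (1, 0, 2).
r=2: eigenvector (1, 1, 1).
r=4: eigenvector (0, 0, 1).
P = [[1, 1, 0], [0, 1, 0], [2, 1, 1]], D = diag(1, 2, 4), P⁻¹ = [[1, -1, 0], [0, 1, 0], [-2, 1, 1]].
B² = P·diag(1, 4, 16)·P⁻¹ = [[1, 3, 0], [0, 4, 0], [-30, 18, 16]].
The requested entry is -30.

-30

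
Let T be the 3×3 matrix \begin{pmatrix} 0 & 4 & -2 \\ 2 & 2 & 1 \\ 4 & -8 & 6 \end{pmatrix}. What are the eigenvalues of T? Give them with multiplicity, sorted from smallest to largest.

Characteristic polynomial: p(λ) = λ^3 - 8λ^2 + 20λ - 16 = (λ - 4)(λ - 2)^2.
Roots (with multiplicity): 2, 2, 4.

2, 2, 4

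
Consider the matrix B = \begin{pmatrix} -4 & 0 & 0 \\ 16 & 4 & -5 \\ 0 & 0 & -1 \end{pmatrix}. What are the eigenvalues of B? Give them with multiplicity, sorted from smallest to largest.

Characteristic polynomial: p(s) = s^3 + s^2 - 16s - 16 = (s - 4)(s + 1)(s + 4).
Roots (with multiplicity): -4, -1, 4.

-4, -1, 4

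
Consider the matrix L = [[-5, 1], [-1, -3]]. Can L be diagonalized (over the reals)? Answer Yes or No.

Characteristic polynomial: p(t) = t^2 + 8t + 16 = (t + 4)^2.
t = -4 has algebraic multiplicity 2; rank(L + 4I) = 1, so geometric multiplicity = 1.
Geometric multiplicity < algebraic multiplicity, so L is not diagonalizable.

No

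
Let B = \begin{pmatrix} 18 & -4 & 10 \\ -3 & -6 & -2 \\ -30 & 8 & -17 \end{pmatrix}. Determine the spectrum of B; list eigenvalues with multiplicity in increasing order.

Characteristic polynomial: p(s) = s^3 + 5s^2 - 8s - 48 = (s - 3)(s + 4)^2.
Roots (with multiplicity): -4, -4, 3.

-4, -4, 3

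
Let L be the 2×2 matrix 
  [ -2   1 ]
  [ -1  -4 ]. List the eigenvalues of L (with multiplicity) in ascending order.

Characteristic polynomial: p(t) = t^2 + 6t + 9 = (t + 3)^2.
Roots (with multiplicity): -3, -3.

-3, -3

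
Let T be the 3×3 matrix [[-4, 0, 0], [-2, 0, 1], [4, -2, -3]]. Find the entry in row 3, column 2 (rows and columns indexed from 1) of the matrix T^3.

-14

Characteristic polynomial: r^3 + 7r^2 + 14r + 8 = (r + 1)(r + 2)(r + 4), so the eigenvalues are -4, -2, -1.
r=-1: eigenvector (0, 1, -1).
r=-2: eigenvector (0, 1, -2).
r=-4: eigenvector (1, 1, -2).
P = [[0, 0, 1], [1, 1, 1], [-1, -2, -2]], D = diag(-1, -2, -4), P⁻¹ = [[0, 2, 1], [-1, -1, -1], [1, 0, 0]].
T³ = P·diag(-1, -8, -64)·P⁻¹ = [[-64, 0, 0], [-56, 6, 7], [112, -14, -15]].
The requested entry is -14.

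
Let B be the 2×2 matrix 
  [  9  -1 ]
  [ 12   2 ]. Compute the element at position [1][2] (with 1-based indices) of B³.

-91

Characteristic polynomial: s^2 - 11s + 30 = (s - 6)(s - 5), so the eigenvalues are 5, 6.
s=6: eigenvector (1, 3).
s=5: eigenvector (1, 4).
P = [[1, 1], [3, 4]], D = diag(6, 5), P⁻¹ = [[4, -1], [-3, 1]].
B³ = P·diag(216, 125)·P⁻¹ = [[489, -91], [1092, -148]].
The requested entry is -91.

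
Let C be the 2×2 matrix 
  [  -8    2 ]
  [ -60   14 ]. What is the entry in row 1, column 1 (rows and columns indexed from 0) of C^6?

24256

Characteristic polynomial: r^2 - 6r + 8 = (r - 4)(r - 2), so the eigenvalues are 2, 4.
r=4: eigenvector (1, 6).
r=2: eigenvector (-1, -5).
P = [[1, -1], [6, -5]], D = diag(4, 2), P⁻¹ = [[-5, 1], [-6, 1]].
C⁶ = P·diag(4096, 64)·P⁻¹ = [[-20096, 4032], [-120960, 24256]].
The requested entry is 24256.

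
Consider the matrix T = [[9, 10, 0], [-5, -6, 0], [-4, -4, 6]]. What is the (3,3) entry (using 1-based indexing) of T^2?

36

Characteristic polynomial: λ^3 - 9λ^2 + 14λ + 24 = (λ - 6)(λ - 4)(λ + 1), so the eigenvalues are -1, 4, 6.
λ=4: eigenvector (2, -1, 2).
λ=-1: eigenvector (-1, 1, 0).
λ=6: eigenvector (0, 0, 1).
P = [[2, -1, 0], [-1, 1, 0], [2, 0, 1]], D = diag(4, -1, 6), P⁻¹ = [[1, 1, 0], [1, 2, 0], [-2, -2, 1]].
T² = P·diag(16, 1, 36)·P⁻¹ = [[31, 30, 0], [-15, -14, 0], [-40, -40, 36]].
The requested entry is 36.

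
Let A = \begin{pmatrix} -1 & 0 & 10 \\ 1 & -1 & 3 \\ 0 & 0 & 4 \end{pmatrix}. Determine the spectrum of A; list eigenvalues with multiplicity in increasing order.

-1, -1, 4

Characteristic polynomial: p(t) = t^3 - 2t^2 - 7t - 4 = (t - 4)(t + 1)^2.
Roots (with multiplicity): -1, -1, 4.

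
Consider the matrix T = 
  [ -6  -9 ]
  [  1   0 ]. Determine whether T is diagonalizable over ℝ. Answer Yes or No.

No

Characteristic polynomial: p(μ) = μ^2 + 6μ + 9 = (μ + 3)^2.
μ = -3 has algebraic multiplicity 2; rank(T + 3I) = 1, so geometric multiplicity = 1.
Geometric multiplicity < algebraic multiplicity, so T is not diagonalizable.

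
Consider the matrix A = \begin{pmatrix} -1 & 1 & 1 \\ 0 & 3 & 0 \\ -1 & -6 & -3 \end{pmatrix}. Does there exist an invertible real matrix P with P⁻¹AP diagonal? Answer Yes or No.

No

Characteristic polynomial: p(λ) = λ^3 + λ^2 - 8λ - 12 = (λ - 3)(λ + 2)^2.
λ = -2 has algebraic multiplicity 2; rank(A + 2I) = 2, so geometric multiplicity = 1.
Geometric multiplicity < algebraic multiplicity, so A is not diagonalizable.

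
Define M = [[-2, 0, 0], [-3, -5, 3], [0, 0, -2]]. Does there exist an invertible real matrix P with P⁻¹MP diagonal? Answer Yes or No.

Yes

Characteristic polynomial: p(s) = s^3 + 9s^2 + 24s + 20 = (s + 2)^2(s + 5).
s = -2 has algebraic multiplicity 2; rank(M + 2I) = 1, so geometric multiplicity = 2.
Every eigenvalue has geometric = algebraic multiplicity, so M is diagonalizable.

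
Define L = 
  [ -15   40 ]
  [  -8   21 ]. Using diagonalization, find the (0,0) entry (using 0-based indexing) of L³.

-495

Characteristic polynomial: λ^2 - 6λ + 5 = (λ - 5)(λ - 1), so the eigenvalues are 1, 5.
λ=5: eigenvector (2, 1).
λ=1: eigenvector (5, 2).
P = [[2, 5], [1, 2]], D = diag(5, 1), P⁻¹ = [[-2, 5], [1, -2]].
L³ = P·diag(125, 1)·P⁻¹ = [[-495, 1240], [-248, 621]].
The requested entry is -495.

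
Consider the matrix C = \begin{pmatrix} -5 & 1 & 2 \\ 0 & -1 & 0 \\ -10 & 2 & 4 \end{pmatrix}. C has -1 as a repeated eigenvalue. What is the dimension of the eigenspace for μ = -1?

1

C + 1I = [[-4, 1, 2], [0, 0, 0], [-10, 2, 5]].
This matrix has rank 2, so its null space has dimension 3 − 2 = 1.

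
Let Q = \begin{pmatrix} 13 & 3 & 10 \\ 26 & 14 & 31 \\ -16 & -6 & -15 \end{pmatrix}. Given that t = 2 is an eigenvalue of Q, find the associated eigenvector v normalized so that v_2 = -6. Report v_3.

Q − 2I = [[11, 3, 10], [26, 12, 31], [-16, -6, -17]].
Solving (Q − 2I)v = 0 gives the eigenspace spanned by (-2, -6, 4).
With v_2 = -6, v = (-2, -6, 4), so v_3 = 4.

4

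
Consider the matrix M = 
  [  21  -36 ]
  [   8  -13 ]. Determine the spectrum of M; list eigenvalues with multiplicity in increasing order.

Characteristic polynomial: p(λ) = λ^2 - 8λ + 15 = (λ - 5)(λ - 3).
Roots (with multiplicity): 3, 5.

3, 5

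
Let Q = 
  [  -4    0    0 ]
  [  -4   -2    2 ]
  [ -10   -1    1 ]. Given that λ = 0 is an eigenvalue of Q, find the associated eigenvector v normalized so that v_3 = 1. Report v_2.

Q = [[-4, 0, 0], [-4, -2, 2], [-10, -1, 1]].
Solving (Q)v = 0 gives the eigenspace spanned by (0, 1, 1).
With v_3 = 1, v = (0, 1, 1), so v_2 = 1.

1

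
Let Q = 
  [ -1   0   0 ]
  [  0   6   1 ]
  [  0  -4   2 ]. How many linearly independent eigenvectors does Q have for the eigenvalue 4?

1

Q − 4I = [[-5, 0, 0], [0, 2, 1], [0, -4, -2]].
This matrix has rank 2, so its null space has dimension 3 − 2 = 1.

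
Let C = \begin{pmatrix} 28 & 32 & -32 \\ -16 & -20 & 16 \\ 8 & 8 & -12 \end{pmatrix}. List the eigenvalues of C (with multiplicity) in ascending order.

-4, -4, 4

Characteristic polynomial: p(t) = t^3 + 4t^2 - 16t - 64 = (t - 4)(t + 4)^2.
Roots (with multiplicity): -4, -4, 4.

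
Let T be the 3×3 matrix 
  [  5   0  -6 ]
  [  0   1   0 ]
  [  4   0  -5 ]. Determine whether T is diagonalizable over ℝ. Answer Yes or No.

Characteristic polynomial: p(s) = s^3 - s^2 - s + 1 = (s - 1)^2(s + 1).
s = 1 has algebraic multiplicity 2; rank(T − 1I) = 1, so geometric multiplicity = 2.
Every eigenvalue has geometric = algebraic multiplicity, so T is diagonalizable.

Yes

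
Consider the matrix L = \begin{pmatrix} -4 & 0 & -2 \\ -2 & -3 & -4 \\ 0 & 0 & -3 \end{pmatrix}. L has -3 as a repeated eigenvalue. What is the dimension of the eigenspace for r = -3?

2

L + 3I = [[-1, 0, -2], [-2, 0, -4], [0, 0, 0]].
This matrix has rank 1, so its null space has dimension 3 − 1 = 2.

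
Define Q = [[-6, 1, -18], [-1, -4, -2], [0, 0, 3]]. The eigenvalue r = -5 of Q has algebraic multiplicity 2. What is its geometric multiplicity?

Q + 5I = [[-1, 1, -18], [-1, 1, -2], [0, 0, 8]].
This matrix has rank 2, so its null space has dimension 3 − 2 = 1.

1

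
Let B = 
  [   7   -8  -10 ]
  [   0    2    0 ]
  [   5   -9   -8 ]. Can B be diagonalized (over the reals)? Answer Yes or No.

Characteristic polynomial: p(r) = r^3 - r^2 - 8r + 12 = (r - 2)^2(r + 3).
r = 2 has algebraic multiplicity 2; rank(B − 2I) = 2, so geometric multiplicity = 1.
Geometric multiplicity < algebraic multiplicity, so B is not diagonalizable.

No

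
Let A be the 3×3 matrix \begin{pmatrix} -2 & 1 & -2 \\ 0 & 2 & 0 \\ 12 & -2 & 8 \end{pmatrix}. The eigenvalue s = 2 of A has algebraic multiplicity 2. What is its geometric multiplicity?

1

A − 2I = [[-4, 1, -2], [0, 0, 0], [12, -2, 6]].
This matrix has rank 2, so its null space has dimension 3 − 2 = 1.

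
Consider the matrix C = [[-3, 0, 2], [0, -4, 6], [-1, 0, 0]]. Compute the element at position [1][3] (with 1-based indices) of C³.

14

Characteristic polynomial: μ^3 + 7μ^2 + 14μ + 8 = (μ + 1)(μ + 2)(μ + 4), so the eigenvalues are -4, -2, -1.
μ=-1: eigenvector (-1, -2, -1).
μ=-4: eigenvector (0, 1, 0).
μ=-2: eigenvector (2, 3, 1).
P = [[-1, 0, 2], [-2, 1, 3], [-1, 0, 1]], D = diag(-1, -4, -2), P⁻¹ = [[1, 0, -2], [-1, 1, -1], [1, 0, -1]].
C³ = P·diag(-1, -64, -8)·P⁻¹ = [[-15, 0, 14], [42, -64, 84], [-7, 0, 6]].
The requested entry is 14.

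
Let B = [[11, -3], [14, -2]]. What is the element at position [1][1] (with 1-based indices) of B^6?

Characteristic polynomial: λ^2 - 9λ + 20 = (λ - 5)(λ - 4), so the eigenvalues are 4, 5.
λ=4: eigenvector (3, 7).
λ=5: eigenvector (-1, -2).
P = [[3, -1], [7, -2]], D = diag(4, 5), P⁻¹ = [[-2, 1], [-7, 3]].
B⁶ = P·diag(4096, 15625)·P⁻¹ = [[84799, -34587], [161406, -65078]].
The requested entry is 84799.

84799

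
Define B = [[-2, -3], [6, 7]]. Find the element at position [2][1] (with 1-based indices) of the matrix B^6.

Characteristic polynomial: μ^2 - 5μ + 4 = (μ - 4)(μ - 1), so the eigenvalues are 1, 4.
μ=1: eigenvector (1, -1).
μ=4: eigenvector (1, -2).
P = [[1, 1], [-1, -2]], D = diag(1, 4), P⁻¹ = [[2, 1], [-1, -1]].
B⁶ = P·diag(1, 4096)·P⁻¹ = [[-4094, -4095], [8190, 8191]].
The requested entry is 8190.

8190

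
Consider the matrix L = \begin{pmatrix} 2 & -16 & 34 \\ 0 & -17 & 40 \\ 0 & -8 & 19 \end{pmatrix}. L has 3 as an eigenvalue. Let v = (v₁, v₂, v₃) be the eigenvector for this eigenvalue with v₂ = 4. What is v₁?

4

L − 3I = [[-1, -16, 34], [0, -20, 40], [0, -8, 16]].
Solving (L − 3I)v = 0 gives the eigenspace spanned by (4, 4, 2).
With v₂ = 4, v = (4, 4, 2), so v₁ = 4.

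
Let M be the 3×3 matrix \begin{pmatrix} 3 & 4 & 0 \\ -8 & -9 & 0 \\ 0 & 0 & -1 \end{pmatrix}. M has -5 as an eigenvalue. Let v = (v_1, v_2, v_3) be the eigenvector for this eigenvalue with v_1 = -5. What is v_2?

M + 5I = [[8, 4, 0], [-8, -4, 0], [0, 0, 4]].
Solving (M + 5I)v = 0 gives the eigenspace spanned by (-5, 10, 0).
With v_1 = -5, v = (-5, 10, 0), so v_2 = 10.

10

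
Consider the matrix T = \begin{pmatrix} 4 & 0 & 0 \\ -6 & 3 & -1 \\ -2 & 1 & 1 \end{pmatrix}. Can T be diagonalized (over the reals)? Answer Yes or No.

Characteristic polynomial: p(s) = s^3 - 8s^2 + 20s - 16 = (s - 4)(s - 2)^2.
s = 2 has algebraic multiplicity 2; rank(T − 2I) = 2, so geometric multiplicity = 1.
Geometric multiplicity < algebraic multiplicity, so T is not diagonalizable.

No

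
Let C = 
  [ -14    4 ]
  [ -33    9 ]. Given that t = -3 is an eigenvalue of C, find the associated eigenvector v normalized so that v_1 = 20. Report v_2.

C + 3I = [[-11, 4], [-33, 12]].
Solving (C + 3I)v = 0 gives the eigenspace spanned by (20, 55).
With v_1 = 20, v = (20, 55), so v_2 = 55.

55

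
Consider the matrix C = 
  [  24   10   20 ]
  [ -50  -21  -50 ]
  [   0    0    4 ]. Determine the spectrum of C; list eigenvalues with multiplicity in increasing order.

Characteristic polynomial: p(s) = s^3 - 7s^2 + 8s + 16 = (s - 4)^2(s + 1).
Roots (with multiplicity): -1, 4, 4.

-1, 4, 4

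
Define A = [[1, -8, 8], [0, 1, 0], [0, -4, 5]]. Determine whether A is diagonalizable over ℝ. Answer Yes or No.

Characteristic polynomial: p(r) = r^3 - 7r^2 + 11r - 5 = (r - 5)(r - 1)^2.
r = 1 has algebraic multiplicity 2; rank(A − 1I) = 1, so geometric multiplicity = 2.
Every eigenvalue has geometric = algebraic multiplicity, so A is diagonalizable.

Yes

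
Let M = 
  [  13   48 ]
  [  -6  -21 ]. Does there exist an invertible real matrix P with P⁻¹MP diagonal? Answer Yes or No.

Characteristic polynomial: p(t) = t^2 + 8t + 15 = (t + 3)(t + 5).
All 2 eigenvalues are distinct, so M is diagonalizable.

Yes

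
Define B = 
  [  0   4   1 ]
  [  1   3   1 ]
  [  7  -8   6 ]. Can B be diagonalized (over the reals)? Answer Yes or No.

Characteristic polynomial: p(λ) = λ^3 - 9λ^2 + 15λ + 25 = (λ - 5)^2(λ + 1).
λ = 5 has algebraic multiplicity 2; rank(B − 5I) = 2, so geometric multiplicity = 1.
Geometric multiplicity < algebraic multiplicity, so B is not diagonalizable.

No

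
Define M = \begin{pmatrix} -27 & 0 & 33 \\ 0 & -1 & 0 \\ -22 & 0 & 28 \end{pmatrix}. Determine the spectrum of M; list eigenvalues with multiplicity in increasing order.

Characteristic polynomial: p(s) = s^3 - 31s - 30 = (s - 6)(s + 1)(s + 5).
Roots (with multiplicity): -5, -1, 6.

-5, -1, 6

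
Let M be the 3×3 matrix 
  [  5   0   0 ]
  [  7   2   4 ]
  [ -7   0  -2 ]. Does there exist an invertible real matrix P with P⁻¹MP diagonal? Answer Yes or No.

Characteristic polynomial: p(μ) = μ^3 - 5μ^2 - 4μ + 20 = (μ - 5)(μ - 2)(μ + 2).
All 3 eigenvalues are distinct, so M is diagonalizable.

Yes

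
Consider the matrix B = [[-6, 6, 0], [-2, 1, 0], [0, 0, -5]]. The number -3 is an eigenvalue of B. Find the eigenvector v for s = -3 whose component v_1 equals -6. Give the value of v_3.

0

B + 3I = [[-3, 6, 0], [-2, 4, 0], [0, 0, -2]].
Solving (B + 3I)v = 0 gives the eigenspace spanned by (-6, -3, 0).
With v_1 = -6, v = (-6, -3, 0), so v_3 = 0.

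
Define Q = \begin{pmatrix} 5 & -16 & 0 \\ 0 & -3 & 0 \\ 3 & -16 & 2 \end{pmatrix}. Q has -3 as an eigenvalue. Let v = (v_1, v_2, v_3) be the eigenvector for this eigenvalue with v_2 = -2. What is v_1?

-4

Q + 3I = [[8, -16, 0], [0, 0, 0], [3, -16, 5]].
Solving (Q + 3I)v = 0 gives the eigenspace spanned by (-4, -2, -4).
With v_2 = -2, v = (-4, -2, -4), so v_1 = -4.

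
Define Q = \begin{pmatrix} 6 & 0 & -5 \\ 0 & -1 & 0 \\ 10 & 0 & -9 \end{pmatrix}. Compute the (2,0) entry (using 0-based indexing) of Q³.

130

Characteristic polynomial: μ^3 + 4μ^2 - μ - 4 = (μ - 1)(μ + 1)(μ + 4), so the eigenvalues are -4, -1, 1.
μ=-1: eigenvector (0, 1, 0).
μ=-4: eigenvector (-1, 0, -2).
μ=1: eigenvector (1, 0, 1).
P = [[0, -1, 1], [1, 0, 0], [0, -2, 1]], D = diag(-1, -4, 1), P⁻¹ = [[0, 1, 0], [1, 0, -1], [2, 0, -1]].
Q³ = P·diag(-1, -64, 1)·P⁻¹ = [[66, 0, -65], [0, -1, 0], [130, 0, -129]].
The requested entry is 130.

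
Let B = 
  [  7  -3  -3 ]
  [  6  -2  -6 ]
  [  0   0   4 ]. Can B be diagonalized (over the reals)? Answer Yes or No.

Characteristic polynomial: p(r) = r^3 - 9r^2 + 24r - 16 = (r - 4)^2(r - 1).
r = 4 has algebraic multiplicity 2; rank(B − 4I) = 1, so geometric multiplicity = 2.
Every eigenvalue has geometric = algebraic multiplicity, so B is diagonalizable.

Yes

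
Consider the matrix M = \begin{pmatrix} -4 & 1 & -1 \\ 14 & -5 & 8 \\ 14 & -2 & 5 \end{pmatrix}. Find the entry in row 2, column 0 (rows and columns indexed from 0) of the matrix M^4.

-350

Characteristic polynomial: s^3 + 4s^2 - 9s - 36 = (s - 3)(s + 3)(s + 4), so the eigenvalues are -4, -3, 3.
s=-4: eigenvector (1, -2, -2).
s=-3: eigenvector (1, -1, -2).
s=3: eigenvector (0, 1, 1).
P = [[1, 1, 0], [-2, -1, 1], [-2, -2, 1]], D = diag(-4, -3, 3), P⁻¹ = [[1, -1, 1], [0, 1, -1], [2, 0, 1]].
M⁴ = P·diag(256, 81, 81)·P⁻¹ = [[256, -175, 175], [-350, 431, -350], [-350, 350, -269]].
The requested entry is -350.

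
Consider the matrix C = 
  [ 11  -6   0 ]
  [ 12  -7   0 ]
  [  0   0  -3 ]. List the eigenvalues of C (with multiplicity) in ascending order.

Characteristic polynomial: p(s) = s^3 - s^2 - 17s - 15 = (s - 5)(s + 1)(s + 3).
Roots (with multiplicity): -3, -1, 5.

-3, -1, 5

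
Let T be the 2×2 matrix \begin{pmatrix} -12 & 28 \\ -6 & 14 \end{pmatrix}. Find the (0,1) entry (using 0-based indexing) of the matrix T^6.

896

Characteristic polynomial: μ^2 - 2μ = μ(μ - 2), so the eigenvalues are 0, 2.
μ=2: eigenvector (2, 1).
μ=0: eigenvector (7, 3).
P = [[2, 7], [1, 3]], D = diag(2, 0), P⁻¹ = [[-3, 7], [1, -2]].
T⁶ = P·diag(64, 0)·P⁻¹ = [[-384, 896], [-192, 448]].
The requested entry is 896.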